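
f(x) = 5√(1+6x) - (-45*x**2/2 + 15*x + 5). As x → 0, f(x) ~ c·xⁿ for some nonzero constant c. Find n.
3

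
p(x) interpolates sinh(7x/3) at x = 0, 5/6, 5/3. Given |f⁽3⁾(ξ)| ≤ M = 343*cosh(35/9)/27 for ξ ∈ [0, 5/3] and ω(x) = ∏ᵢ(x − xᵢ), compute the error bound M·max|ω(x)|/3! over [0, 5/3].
42875*sqrt(3)*cosh(35/9)/157464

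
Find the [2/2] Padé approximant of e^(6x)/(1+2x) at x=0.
(3*x**2 + 2*x + 1)/(x**2 - 2*x + 1)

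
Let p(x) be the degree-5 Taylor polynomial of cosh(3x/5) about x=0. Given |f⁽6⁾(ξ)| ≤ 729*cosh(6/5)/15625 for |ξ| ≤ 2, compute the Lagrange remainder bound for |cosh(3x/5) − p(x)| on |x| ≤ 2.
324*cosh(6/5)/78125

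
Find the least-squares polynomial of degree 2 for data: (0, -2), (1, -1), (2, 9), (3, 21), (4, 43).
-74/35 + (-48/35)x + (22/7)x²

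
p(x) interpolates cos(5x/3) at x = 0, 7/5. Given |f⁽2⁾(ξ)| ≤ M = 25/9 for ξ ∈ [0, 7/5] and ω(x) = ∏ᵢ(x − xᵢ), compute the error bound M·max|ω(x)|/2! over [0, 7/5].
49/72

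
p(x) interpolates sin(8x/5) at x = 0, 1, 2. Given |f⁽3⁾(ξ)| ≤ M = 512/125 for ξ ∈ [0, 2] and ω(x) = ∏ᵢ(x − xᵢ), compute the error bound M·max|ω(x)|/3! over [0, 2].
512*sqrt(3)/3375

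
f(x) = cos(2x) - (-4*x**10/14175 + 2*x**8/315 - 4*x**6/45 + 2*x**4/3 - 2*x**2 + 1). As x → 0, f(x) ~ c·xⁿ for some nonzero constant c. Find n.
12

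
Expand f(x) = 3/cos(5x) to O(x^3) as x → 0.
3 + 75*x**2/2 + O(x**3)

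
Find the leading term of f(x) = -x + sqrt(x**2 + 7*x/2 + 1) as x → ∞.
7/4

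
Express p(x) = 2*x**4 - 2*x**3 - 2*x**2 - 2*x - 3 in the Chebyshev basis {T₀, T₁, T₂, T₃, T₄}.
(-13/4)T₀ + (-7/2)T₁ + (-1/2)T₃ + (1/4)T₄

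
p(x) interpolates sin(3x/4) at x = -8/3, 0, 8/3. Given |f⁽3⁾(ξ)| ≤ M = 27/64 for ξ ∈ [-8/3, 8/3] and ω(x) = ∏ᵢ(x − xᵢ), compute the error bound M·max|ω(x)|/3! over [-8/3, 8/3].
8*sqrt(3)/27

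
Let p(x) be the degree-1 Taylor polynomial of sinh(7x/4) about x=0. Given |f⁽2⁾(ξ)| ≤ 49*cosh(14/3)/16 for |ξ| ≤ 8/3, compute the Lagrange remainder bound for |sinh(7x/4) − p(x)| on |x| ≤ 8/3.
98*cosh(14/3)/9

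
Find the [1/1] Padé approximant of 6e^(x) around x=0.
(3*x + 6)/(1 - x/2)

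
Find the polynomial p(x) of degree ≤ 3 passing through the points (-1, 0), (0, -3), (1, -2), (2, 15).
2*x**3 + 2*x**2 - 3*x - 3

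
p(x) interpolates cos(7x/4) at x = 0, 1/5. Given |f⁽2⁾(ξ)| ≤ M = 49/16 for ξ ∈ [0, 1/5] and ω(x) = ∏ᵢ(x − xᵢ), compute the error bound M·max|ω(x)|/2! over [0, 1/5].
49/3200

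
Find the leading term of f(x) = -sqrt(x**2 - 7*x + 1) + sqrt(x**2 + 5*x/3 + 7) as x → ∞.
13/3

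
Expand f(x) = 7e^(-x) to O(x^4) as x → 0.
7 - 7*x + 7*x**2/2 - 7*x**3/6 + O(x**4)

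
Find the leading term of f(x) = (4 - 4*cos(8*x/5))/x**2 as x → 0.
128/25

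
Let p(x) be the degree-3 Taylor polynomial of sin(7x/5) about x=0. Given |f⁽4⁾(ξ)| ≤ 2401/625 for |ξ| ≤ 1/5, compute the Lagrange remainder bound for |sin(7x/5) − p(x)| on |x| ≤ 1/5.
2401/9375000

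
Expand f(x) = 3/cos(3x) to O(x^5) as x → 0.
3 + 27*x**2/2 + 405*x**4/8 + O(x**5)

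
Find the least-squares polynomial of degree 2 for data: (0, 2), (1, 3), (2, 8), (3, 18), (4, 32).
71/35 + (-19/14)x + (31/14)x²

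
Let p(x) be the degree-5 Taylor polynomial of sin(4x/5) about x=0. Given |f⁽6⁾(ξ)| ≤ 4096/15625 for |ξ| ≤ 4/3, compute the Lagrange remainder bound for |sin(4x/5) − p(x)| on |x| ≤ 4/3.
1048576/512578125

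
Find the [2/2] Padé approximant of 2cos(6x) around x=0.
(2 - 30*x**2)/(3*x**2 + 1)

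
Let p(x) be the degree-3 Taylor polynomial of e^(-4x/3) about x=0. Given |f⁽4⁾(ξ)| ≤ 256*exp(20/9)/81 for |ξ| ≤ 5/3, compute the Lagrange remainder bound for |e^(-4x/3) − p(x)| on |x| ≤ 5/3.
20000*exp(20/9)/19683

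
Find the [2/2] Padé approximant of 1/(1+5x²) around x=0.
1/(5*x**2 + 1)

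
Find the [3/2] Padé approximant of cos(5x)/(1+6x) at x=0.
(7675*x**3/94 - 7675*x**2/564 - 6*x + 1)/(1 - 20929*x**2/564)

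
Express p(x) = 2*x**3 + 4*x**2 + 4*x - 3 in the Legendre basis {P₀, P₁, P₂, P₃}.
(-5/3)P₀ + (26/5)P₁ + (8/3)P₂ + (4/5)P₃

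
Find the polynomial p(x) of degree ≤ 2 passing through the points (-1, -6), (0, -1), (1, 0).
-2*x**2 + 3*x - 1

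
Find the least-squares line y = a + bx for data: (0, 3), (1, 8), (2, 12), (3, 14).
a = 37/10, b = 37/10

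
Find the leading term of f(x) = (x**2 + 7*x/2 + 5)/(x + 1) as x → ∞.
x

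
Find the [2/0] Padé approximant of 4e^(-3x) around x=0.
18*x**2 - 12*x + 4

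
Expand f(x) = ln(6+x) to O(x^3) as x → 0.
log(6) + x/6 - x**2/72 + O(x**3)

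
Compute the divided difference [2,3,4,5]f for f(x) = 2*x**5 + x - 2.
250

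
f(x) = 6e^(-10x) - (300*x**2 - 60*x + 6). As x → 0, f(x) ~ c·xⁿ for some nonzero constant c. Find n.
3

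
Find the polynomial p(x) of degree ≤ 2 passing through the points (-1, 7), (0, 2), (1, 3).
3*x**2 - 2*x + 2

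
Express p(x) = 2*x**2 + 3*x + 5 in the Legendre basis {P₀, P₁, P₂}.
(17/3)P₀ + (3)P₁ + (4/3)P₂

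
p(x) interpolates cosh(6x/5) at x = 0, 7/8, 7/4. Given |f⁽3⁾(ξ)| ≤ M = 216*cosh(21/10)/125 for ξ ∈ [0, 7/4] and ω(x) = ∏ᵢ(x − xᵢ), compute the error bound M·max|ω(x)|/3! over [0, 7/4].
343*sqrt(3)*cosh(21/10)/8000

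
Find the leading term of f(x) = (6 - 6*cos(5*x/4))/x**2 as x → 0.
75/16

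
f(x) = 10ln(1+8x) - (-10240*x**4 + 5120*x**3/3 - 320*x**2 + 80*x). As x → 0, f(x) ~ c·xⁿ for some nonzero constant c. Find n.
5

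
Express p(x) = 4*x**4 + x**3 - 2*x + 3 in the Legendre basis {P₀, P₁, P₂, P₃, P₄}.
(19/5)P₀ + (-7/5)P₁ + (16/7)P₂ + (2/5)P₃ + (32/35)P₄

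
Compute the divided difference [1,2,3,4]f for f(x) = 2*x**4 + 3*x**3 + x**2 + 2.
23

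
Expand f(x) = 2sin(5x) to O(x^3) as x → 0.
10*x + O(x**3)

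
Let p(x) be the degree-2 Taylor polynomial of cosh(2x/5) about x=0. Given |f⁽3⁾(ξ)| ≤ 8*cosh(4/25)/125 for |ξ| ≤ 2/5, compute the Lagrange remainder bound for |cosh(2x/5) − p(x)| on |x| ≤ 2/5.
32*cosh(4/25)/46875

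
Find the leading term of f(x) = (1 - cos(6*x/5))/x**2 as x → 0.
18/25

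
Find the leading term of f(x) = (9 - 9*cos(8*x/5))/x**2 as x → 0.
288/25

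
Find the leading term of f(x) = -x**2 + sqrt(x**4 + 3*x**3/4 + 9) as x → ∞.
3*x/8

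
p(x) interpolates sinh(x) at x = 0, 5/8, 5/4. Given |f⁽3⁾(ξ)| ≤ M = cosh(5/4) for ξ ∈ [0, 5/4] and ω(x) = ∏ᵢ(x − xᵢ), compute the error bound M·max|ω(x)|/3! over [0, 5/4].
125*sqrt(3)*cosh(5/4)/13824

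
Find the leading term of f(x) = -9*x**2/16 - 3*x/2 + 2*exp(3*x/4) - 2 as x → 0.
9*x**3/64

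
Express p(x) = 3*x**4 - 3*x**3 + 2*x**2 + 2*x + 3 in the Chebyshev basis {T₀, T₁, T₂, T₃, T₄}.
(41/8)T₀ + (-1/4)T₁ + (5/2)T₂ + (-3/4)T₃ + (3/8)T₄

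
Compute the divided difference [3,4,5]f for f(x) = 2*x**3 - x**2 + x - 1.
23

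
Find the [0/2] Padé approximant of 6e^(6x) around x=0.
6/(18*x**2 - 6*x + 1)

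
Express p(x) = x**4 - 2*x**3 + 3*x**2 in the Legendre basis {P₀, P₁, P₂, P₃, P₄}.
(6/5)P₀ + (-6/5)P₁ + (18/7)P₂ + (-4/5)P₃ + (8/35)P₄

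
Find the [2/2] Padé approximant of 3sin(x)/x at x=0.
(3 - 7*x**2/20)/(x**2/20 + 1)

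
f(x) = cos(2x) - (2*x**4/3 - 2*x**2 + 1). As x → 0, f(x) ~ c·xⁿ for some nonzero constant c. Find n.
6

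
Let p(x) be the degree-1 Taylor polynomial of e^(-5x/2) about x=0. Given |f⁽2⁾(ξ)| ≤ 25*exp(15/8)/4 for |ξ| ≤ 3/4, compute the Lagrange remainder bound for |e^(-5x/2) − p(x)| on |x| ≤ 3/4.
225*exp(15/8)/128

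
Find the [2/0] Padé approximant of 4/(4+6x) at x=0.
9*x**2/4 - 3*x/2 + 1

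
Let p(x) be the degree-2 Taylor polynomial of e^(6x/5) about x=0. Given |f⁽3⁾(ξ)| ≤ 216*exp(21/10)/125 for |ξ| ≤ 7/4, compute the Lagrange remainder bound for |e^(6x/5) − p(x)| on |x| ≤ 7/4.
3087*exp(21/10)/2000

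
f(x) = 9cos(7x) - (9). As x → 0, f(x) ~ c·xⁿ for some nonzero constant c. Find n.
2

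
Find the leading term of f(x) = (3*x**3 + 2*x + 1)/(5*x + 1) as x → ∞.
3*x**2/5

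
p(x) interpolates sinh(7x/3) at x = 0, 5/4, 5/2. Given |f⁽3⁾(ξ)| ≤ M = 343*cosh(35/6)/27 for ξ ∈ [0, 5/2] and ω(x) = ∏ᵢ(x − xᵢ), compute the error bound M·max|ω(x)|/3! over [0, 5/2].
42875*sqrt(3)*cosh(35/6)/46656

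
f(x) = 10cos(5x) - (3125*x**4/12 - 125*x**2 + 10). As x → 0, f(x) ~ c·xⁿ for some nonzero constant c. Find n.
6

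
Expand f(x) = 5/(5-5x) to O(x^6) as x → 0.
1 + x + x**2 + x**3 + x**4 + x**5 + O(x**6)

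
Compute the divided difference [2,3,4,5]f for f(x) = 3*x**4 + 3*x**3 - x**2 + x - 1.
45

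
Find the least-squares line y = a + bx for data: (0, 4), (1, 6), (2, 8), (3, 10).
a = 4, b = 2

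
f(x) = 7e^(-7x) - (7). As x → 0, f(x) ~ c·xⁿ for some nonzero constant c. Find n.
1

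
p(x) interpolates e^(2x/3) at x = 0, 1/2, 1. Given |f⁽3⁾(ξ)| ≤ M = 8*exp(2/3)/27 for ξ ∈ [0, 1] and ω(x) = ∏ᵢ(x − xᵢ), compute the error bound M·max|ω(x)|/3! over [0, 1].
sqrt(3)*exp(2/3)/729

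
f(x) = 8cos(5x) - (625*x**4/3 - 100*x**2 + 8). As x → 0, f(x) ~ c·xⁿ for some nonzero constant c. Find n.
6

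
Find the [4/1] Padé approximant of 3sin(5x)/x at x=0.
625*x**4/8 - 125*x**2/2 + 15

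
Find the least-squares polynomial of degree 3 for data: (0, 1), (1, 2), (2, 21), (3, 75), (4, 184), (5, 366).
17/18 + (-881/756)x + (-85/126)x² + (335/108)x³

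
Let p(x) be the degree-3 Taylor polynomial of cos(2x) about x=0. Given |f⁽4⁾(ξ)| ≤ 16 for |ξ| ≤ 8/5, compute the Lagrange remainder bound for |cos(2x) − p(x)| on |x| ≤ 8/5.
8192/1875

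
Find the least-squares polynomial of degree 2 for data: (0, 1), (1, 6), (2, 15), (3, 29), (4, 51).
48/35 + (81/70)x + (39/14)x²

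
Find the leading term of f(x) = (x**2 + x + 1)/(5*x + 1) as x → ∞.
x/5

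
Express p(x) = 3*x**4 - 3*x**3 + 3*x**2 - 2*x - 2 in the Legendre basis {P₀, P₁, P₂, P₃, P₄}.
(-2/5)P₀ + (-19/5)P₁ + (26/7)P₂ + (-6/5)P₃ + (24/35)P₄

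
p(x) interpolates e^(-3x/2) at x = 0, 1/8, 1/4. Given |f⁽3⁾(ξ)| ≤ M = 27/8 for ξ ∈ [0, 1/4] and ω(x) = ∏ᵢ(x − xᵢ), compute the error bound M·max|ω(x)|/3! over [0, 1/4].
sqrt(3)/4096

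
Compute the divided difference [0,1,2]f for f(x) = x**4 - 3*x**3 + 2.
-2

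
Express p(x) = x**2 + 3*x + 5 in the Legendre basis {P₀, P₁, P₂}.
(16/3)P₀ + (3)P₁ + (2/3)P₂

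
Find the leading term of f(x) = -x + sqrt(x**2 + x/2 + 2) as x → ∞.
1/4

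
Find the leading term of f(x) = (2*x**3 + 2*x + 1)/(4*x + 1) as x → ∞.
x**2/2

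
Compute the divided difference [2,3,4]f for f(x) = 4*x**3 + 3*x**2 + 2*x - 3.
39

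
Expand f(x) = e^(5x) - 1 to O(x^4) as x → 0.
5*x + 25*x**2/2 + 125*x**3/6 + O(x**4)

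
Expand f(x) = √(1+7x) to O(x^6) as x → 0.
1 + 7*x/2 - 49*x**2/8 + 343*x**3/16 - 12005*x**4/128 + 117649*x**5/256 + O(x**6)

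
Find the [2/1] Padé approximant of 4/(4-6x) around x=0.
1/(1 - 3*x/2)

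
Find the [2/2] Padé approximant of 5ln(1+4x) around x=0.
20*x*(2*x + 1)/(8*x**2/3 + 4*x + 1)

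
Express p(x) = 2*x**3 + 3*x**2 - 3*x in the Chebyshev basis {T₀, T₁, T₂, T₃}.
(3/2)T₀ + (-3/2)T₁ + (3/2)T₂ + (1/2)T₃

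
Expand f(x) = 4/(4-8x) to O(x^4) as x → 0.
1 + 2*x + 4*x**2 + 8*x**3 + O(x**4)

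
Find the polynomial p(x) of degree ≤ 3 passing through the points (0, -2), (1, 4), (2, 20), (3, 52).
x**3 + 2*x**2 + 3*x - 2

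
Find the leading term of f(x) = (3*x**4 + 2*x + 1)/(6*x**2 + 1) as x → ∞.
x**2/2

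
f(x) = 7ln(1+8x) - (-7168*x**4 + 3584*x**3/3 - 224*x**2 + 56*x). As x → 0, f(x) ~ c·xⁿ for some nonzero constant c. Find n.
5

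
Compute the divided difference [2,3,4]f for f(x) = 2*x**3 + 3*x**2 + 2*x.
21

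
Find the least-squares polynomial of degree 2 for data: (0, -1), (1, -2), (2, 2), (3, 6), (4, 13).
-46/35 + (-34/35)x + (8/7)x²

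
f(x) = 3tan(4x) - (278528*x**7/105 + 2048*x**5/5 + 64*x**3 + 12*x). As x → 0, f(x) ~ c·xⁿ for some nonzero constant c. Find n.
9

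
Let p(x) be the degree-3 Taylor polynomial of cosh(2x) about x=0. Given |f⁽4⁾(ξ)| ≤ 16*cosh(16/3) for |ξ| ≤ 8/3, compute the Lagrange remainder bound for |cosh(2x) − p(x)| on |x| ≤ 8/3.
8192*cosh(16/3)/243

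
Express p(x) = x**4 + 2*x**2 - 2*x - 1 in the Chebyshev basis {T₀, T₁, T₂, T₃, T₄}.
(3/8)T₀ + (-2)T₁ + (3/2)T₂ + (1/8)T₄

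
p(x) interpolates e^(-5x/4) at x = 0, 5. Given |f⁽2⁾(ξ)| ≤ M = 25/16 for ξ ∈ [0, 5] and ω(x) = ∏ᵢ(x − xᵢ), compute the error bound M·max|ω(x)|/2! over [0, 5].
625/128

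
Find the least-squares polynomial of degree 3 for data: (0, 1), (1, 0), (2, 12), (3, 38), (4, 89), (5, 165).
20/21 + (-593/126)x + (269/84)x² + (31/36)x³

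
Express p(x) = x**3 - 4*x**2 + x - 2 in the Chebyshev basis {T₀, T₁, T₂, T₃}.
(-4)T₀ + (7/4)T₁ + (-2)T₂ + (1/4)T₃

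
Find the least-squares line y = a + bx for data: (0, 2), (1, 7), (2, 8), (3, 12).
a = 13/5, b = 31/10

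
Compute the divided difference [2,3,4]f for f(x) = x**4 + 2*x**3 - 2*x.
73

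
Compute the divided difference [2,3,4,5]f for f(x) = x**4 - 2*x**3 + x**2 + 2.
12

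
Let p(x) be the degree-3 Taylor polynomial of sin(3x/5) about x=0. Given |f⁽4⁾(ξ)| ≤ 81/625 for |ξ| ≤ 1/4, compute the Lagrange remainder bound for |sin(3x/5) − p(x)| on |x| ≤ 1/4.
27/1280000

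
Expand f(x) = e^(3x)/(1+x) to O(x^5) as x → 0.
1 + 2*x + 5*x**2/2 + 2*x**3 + 11*x**4/8 + O(x**5)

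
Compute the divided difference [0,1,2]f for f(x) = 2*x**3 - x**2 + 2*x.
5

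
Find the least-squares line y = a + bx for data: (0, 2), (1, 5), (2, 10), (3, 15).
a = 7/5, b = 22/5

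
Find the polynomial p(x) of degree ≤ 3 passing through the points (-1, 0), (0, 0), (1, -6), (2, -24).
-x**3 - 3*x**2 - 2*x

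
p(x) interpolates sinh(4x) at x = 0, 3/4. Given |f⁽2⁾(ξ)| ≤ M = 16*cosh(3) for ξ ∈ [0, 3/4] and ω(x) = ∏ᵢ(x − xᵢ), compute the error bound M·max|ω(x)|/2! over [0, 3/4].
9*cosh(3)/8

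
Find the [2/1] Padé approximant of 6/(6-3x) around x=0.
1/(1 - x/2)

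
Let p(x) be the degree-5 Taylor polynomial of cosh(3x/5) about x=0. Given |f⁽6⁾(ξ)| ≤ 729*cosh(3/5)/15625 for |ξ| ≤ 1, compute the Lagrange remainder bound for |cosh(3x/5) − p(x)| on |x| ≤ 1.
81*cosh(3/5)/1250000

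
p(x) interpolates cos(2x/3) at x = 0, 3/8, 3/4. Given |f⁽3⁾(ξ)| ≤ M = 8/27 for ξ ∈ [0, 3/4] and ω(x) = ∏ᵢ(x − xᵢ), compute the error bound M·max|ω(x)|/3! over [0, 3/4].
sqrt(3)/1728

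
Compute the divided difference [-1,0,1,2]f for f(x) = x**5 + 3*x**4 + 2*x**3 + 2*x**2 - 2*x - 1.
13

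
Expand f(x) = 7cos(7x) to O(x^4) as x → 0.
7 - 343*x**2/2 + O(x**4)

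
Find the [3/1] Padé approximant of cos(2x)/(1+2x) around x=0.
(x**3/3 - 7*x**2/3 + x/6 + 1)/(13*x/6 + 1)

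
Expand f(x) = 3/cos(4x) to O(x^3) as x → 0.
3 + 24*x**2 + O(x**3)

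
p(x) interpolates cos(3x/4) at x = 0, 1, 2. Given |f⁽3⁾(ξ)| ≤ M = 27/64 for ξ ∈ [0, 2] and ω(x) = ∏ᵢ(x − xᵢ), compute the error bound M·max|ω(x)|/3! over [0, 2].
sqrt(3)/64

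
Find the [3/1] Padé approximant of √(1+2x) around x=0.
(-x**3/8 + 3*x**2/4 + 9*x/4 + 1)/(5*x/4 + 1)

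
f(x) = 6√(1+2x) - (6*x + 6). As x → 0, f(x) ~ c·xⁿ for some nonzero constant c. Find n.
2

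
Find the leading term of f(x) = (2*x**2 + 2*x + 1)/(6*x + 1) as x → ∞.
x/3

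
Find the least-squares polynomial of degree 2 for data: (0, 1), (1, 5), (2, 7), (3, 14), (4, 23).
54/35 + (71/70)x + (15/14)x²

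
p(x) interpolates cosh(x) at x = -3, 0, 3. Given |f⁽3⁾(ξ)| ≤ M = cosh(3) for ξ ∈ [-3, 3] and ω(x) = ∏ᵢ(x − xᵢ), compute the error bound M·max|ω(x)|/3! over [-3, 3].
sqrt(3)*cosh(3)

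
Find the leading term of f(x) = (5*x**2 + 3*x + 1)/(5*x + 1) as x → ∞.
x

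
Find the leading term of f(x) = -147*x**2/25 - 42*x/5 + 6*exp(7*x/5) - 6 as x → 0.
343*x**3/125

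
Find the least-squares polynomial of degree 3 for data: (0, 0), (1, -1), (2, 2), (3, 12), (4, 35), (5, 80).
-3/14 + (23/28)x + (-55/28)x² + x³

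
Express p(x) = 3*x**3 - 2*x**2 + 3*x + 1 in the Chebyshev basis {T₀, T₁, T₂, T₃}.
(21/4)T₁ - T₂ + (3/4)T₃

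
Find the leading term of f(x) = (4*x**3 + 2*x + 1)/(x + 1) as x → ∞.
4*x**2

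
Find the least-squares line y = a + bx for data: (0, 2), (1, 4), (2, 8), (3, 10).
a = 9/5, b = 14/5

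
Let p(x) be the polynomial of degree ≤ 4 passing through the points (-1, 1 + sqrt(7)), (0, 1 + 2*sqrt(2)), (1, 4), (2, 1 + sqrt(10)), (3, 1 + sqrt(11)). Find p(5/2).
-41/64 - 5*sqrt(7)/128 + 7*sqrt(2)/16 + 35*sqrt(11)/128 + 35*sqrt(10)/32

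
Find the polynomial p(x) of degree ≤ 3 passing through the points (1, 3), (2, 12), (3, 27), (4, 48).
3*x**2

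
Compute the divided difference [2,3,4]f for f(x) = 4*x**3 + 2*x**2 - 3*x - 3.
38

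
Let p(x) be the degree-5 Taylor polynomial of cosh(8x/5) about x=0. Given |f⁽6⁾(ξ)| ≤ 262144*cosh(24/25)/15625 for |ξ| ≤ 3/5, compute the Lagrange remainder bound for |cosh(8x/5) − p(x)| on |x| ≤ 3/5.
1327104*cosh(24/25)/1220703125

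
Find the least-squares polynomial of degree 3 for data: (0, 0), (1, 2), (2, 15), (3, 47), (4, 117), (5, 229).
5/126 + (691/756)x + (-209/252)x² + (53/27)x³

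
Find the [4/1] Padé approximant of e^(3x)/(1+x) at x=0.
(189*x**4/440 + 9*x**3/11 + 171*x**2/110 + 84*x/55 + 1)/(1 - 26*x/55)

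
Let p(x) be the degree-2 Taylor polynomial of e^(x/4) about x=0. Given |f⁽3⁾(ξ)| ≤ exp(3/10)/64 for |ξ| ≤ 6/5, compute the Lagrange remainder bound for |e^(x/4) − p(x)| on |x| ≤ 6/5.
9*exp(3/10)/2000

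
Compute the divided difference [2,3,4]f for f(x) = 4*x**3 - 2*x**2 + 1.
34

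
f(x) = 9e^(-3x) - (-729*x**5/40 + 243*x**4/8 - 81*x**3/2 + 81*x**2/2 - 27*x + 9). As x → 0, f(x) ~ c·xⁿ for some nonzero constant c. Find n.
6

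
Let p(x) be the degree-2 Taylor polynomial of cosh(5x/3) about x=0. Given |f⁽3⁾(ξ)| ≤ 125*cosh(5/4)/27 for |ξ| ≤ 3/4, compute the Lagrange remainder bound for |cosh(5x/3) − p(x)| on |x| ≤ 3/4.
125*cosh(5/4)/384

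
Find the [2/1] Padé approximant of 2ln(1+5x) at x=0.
5*x*(5*x + 6)/(3*(10*x/3 + 1))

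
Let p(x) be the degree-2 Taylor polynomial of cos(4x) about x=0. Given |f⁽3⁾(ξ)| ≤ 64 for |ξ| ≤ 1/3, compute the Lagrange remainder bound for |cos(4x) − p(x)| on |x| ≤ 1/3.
32/81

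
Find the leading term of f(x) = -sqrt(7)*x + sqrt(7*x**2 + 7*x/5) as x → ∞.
sqrt(7)/10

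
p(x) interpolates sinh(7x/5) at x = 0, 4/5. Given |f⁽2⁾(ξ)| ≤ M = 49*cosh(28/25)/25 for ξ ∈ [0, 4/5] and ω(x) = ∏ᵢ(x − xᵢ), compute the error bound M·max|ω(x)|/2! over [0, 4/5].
98*cosh(28/25)/625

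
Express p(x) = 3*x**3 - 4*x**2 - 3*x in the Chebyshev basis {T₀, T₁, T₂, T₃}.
(-2)T₀ + (-3/4)T₁ + (-2)T₂ + (3/4)T₃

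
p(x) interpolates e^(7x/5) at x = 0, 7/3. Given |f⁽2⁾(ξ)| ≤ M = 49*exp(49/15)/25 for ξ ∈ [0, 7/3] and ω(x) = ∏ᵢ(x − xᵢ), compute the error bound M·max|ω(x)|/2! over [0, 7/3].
2401*exp(49/15)/1800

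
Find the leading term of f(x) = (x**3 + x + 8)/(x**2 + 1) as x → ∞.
x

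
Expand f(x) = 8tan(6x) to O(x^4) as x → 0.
48*x + 576*x**3 + O(x**4)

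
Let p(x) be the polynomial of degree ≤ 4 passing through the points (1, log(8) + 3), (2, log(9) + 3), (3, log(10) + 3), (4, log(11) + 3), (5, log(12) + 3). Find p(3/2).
log(9*11**(7/32)*2**(25/128)*3**(19/128)*5**(29/64)/5) + 3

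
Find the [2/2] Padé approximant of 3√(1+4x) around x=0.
(15*x**2 + 15*x + 3)/(x**2 + 3*x + 1)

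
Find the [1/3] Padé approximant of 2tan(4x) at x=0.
8*x/(1 - 16*x**2/3)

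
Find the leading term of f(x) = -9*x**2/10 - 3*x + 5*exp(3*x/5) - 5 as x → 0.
9*x**3/50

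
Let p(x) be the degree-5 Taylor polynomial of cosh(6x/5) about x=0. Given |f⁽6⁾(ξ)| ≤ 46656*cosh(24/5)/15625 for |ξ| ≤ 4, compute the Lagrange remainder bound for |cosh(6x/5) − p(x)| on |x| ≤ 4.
1327104*cosh(24/5)/78125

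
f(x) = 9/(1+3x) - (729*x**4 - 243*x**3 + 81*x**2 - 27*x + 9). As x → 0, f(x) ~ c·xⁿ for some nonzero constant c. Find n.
5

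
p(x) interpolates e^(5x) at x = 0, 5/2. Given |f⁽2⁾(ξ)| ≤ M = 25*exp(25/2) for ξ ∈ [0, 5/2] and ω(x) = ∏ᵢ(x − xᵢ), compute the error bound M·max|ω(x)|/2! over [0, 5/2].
625*exp(25/2)/32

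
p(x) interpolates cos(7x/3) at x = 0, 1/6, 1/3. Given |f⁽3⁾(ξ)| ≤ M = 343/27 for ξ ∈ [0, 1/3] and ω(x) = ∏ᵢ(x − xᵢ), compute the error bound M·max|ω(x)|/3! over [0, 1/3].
343*sqrt(3)/157464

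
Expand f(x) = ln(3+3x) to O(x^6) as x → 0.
log(3) + x - x**2/2 + x**3/3 - x**4/4 + x**5/5 + O(x**6)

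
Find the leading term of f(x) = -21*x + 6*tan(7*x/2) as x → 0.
343*x**3/4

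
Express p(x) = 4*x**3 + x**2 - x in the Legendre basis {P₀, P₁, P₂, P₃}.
(1/3)P₀ + (7/5)P₁ + (2/3)P₂ + (8/5)P₃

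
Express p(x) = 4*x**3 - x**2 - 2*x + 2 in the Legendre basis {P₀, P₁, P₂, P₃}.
(5/3)P₀ + (2/5)P₁ + (-2/3)P₂ + (8/5)P₃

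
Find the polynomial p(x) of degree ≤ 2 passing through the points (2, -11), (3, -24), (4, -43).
-3*x**2 + 2*x - 3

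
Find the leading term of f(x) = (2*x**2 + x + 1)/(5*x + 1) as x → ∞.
2*x/5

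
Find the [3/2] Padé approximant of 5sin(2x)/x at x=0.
(10 - 14*x**2/3)/(x**2/5 + 1)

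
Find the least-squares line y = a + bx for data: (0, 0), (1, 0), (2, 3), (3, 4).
a = -1/2, b = 3/2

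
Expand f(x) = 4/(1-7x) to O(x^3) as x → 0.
4 + 28*x + 196*x**2 + O(x**3)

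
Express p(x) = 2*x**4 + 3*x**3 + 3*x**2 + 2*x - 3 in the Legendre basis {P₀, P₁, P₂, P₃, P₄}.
(-8/5)P₀ + (19/5)P₁ + (22/7)P₂ + (6/5)P₃ + (16/35)P₄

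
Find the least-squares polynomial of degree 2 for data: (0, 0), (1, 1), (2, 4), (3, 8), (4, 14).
-1/35 + (5/14)x + (11/14)x²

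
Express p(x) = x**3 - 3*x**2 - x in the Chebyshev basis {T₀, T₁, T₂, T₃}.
(-3/2)T₀ + (-1/4)T₁ + (-3/2)T₂ + (1/4)T₃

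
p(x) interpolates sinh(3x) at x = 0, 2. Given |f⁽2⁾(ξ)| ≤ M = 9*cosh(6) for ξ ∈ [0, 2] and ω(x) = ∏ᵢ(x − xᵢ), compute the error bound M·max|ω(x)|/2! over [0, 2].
9*cosh(6)/2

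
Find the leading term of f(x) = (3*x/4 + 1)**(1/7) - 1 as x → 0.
3*x/28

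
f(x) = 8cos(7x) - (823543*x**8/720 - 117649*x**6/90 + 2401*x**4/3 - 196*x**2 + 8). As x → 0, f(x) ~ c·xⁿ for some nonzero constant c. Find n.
10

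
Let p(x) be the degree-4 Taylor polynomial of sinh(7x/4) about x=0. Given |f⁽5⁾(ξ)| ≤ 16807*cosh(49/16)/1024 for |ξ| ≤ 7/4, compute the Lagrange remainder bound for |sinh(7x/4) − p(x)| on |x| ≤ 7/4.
282475249*cosh(49/16)/125829120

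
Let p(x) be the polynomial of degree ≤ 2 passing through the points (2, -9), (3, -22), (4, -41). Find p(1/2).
-3/4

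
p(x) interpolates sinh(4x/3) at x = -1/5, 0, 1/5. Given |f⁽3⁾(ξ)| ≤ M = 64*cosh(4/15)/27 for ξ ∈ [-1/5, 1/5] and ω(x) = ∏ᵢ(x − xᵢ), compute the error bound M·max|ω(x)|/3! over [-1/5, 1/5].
64*sqrt(3)*cosh(4/15)/91125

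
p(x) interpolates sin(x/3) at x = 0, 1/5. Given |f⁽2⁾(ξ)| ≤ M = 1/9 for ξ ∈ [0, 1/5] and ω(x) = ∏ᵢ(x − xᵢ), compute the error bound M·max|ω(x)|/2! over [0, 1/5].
1/1800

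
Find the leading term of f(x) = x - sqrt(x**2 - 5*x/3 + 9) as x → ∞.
5/6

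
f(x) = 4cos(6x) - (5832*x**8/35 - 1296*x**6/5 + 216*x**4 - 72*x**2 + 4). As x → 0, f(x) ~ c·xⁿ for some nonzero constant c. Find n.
10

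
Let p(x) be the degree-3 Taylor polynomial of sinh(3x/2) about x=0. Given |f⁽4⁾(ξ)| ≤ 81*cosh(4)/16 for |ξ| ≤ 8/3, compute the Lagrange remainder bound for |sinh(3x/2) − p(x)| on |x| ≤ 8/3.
32*cosh(4)/3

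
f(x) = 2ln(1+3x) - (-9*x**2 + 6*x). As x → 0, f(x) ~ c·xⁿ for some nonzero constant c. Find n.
3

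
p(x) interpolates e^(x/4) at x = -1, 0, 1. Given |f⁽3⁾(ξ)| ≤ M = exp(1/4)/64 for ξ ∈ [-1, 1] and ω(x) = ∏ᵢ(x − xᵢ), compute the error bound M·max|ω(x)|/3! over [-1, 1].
sqrt(3)*exp(1/4)/1728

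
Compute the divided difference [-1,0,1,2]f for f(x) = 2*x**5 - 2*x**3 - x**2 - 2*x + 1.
8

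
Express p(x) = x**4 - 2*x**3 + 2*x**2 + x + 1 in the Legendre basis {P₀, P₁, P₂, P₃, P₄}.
(28/15)P₀ + (-1/5)P₁ + (40/21)P₂ + (-4/5)P₃ + (8/35)P₄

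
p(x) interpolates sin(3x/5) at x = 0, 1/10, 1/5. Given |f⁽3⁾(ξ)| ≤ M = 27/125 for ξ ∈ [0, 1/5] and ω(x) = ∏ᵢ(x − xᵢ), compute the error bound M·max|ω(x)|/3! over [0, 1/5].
sqrt(3)/125000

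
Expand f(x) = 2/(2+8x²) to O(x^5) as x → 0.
1 - 4*x**2 + 16*x**4 + O(x**5)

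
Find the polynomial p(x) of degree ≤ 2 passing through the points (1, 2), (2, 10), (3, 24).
3*x**2 - x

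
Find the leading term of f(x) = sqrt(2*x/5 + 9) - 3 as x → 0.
x/15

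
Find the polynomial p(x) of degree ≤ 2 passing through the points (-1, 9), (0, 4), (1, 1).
x**2 - 4*x + 4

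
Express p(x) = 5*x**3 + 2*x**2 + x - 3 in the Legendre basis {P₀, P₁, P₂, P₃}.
(-7/3)P₀ + (4)P₁ + (4/3)P₂ + (2)P₃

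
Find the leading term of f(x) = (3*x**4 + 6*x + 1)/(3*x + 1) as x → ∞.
x**3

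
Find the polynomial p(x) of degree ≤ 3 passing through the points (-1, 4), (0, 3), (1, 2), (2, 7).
x**3 - 2*x + 3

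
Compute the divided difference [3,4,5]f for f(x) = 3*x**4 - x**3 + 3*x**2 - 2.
282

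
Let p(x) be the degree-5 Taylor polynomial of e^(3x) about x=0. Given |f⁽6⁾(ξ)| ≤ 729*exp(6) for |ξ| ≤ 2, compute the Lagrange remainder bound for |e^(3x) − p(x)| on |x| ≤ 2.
324*exp(6)/5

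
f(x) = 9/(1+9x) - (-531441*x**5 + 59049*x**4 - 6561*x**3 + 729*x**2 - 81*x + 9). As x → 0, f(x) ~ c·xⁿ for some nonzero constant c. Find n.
6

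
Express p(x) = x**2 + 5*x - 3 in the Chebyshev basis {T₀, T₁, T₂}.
(-5/2)T₀ + (5)T₁ + (1/2)T₂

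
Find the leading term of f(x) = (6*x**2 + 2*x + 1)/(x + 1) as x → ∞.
6*x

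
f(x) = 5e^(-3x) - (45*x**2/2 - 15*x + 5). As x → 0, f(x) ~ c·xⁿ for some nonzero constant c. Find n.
3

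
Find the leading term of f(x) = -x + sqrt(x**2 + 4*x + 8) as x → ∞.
2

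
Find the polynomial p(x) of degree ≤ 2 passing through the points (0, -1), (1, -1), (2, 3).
2*x**2 - 2*x - 1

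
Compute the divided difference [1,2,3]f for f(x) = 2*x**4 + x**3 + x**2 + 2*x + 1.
57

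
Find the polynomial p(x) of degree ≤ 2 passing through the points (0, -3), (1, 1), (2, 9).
2*x**2 + 2*x - 3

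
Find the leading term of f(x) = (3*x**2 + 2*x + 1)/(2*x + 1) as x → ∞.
3*x/2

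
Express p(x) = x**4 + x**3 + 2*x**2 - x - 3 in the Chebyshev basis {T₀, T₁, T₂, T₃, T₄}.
(-13/8)T₀ + (-1/4)T₁ + (3/2)T₂ + (1/4)T₃ + (1/8)T₄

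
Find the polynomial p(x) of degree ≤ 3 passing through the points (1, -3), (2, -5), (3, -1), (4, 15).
x**3 - 3*x**2 - 1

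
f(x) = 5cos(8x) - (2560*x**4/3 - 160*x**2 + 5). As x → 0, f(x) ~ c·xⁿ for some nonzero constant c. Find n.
6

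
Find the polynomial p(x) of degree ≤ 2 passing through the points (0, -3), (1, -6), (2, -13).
-2*x**2 - x - 3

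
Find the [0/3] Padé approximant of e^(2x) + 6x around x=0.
1/(-1444*x**3/3 + 62*x**2 - 8*x + 1)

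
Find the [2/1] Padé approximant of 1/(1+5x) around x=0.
1/(5*x + 1)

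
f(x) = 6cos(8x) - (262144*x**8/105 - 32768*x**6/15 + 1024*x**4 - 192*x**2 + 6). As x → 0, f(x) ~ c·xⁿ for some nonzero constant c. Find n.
10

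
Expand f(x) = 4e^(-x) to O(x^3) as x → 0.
4 - 4*x + 2*x**2 + O(x**3)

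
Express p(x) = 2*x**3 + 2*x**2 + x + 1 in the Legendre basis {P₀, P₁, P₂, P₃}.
(5/3)P₀ + (11/5)P₁ + (4/3)P₂ + (4/5)P₃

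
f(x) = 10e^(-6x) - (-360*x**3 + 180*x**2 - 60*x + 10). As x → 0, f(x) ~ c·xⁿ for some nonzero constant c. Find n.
4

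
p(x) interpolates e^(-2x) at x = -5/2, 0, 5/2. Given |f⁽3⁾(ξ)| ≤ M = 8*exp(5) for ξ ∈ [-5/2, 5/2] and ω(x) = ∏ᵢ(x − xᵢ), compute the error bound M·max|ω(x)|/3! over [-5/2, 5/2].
125*sqrt(3)*exp(5)/27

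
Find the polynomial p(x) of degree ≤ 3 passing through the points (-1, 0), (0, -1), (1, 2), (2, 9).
2*x**2 + x - 1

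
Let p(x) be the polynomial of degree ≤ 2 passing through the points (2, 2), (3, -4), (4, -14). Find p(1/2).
7/2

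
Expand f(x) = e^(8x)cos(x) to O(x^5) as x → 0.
1 + 8*x + 63*x**2/2 + 244*x**3/3 + 3713*x**4/24 + O(x**5)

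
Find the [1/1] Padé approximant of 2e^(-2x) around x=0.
(2 - 2*x)/(x + 1)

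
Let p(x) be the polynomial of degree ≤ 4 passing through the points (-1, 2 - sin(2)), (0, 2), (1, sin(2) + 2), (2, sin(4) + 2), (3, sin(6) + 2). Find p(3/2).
15*sin(4)/32 - 5*sin(6)/128 + 87*sin(2)/128 + 2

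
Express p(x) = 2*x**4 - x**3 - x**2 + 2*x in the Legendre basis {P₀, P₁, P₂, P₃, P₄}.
(1/15)P₀ + (7/5)P₁ + (10/21)P₂ + (-2/5)P₃ + (16/35)P₄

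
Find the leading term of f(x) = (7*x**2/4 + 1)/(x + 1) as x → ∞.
7*x/4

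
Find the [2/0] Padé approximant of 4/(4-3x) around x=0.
9*x**2/16 + 3*x/4 + 1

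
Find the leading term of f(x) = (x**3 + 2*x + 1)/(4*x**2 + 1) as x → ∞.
x/4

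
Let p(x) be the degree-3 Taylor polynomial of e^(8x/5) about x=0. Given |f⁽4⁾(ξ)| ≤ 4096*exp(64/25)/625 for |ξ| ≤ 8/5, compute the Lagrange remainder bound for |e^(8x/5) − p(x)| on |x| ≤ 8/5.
2097152*exp(64/25)/1171875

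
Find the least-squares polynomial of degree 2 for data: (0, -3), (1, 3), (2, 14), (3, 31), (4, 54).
-101/35 + (97/35)x + (20/7)x²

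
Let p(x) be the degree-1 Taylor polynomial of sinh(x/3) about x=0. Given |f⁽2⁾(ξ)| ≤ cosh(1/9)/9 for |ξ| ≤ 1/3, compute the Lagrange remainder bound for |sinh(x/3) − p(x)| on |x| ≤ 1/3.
cosh(1/9)/162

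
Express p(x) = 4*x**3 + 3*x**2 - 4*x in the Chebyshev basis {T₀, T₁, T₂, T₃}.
(3/2)T₀ - T₁ + (3/2)T₂ + T₃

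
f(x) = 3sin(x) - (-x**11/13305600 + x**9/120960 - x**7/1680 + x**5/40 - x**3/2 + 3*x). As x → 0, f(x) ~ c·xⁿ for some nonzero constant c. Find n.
13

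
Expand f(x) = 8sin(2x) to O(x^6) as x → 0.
16*x - 32*x**3/3 + 32*x**5/15 + O(x**6)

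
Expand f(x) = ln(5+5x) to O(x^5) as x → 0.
log(5) + x - x**2/2 + x**3/3 - x**4/4 + O(x**5)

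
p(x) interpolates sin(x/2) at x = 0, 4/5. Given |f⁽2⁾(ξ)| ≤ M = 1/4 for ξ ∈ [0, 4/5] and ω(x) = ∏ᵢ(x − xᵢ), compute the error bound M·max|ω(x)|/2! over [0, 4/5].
1/50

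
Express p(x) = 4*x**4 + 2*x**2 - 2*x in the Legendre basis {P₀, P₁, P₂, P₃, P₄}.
(22/15)P₀ + (-2)P₁ + (76/21)P₂ + (32/35)P₄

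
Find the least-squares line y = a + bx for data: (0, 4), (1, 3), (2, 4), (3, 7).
a = 3, b = 1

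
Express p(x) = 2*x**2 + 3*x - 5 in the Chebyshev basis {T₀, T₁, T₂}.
(-4)T₀ + (3)T₁ + T₂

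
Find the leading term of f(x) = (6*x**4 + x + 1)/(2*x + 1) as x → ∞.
3*x**3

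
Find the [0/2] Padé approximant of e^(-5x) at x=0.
1/(25*x**2/2 + 5*x + 1)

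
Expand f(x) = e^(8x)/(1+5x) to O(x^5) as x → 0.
1 + 3*x + 17*x**2 + x**3/3 + 169*x**4 + O(x**5)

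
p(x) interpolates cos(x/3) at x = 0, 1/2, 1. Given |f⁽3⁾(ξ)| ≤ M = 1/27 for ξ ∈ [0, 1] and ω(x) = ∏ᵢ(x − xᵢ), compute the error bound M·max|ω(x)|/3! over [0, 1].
sqrt(3)/5832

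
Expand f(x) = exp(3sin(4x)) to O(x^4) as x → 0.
1 + 12*x + 72*x**2 + 256*x**3 + O(x**4)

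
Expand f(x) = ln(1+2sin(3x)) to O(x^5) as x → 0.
6*x - 18*x**2 + 63*x**3 - 270*x**4 + O(x**5)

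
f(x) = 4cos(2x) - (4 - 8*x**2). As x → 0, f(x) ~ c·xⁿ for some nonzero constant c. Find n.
4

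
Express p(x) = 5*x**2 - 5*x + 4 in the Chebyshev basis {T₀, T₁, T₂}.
(13/2)T₀ + (-5)T₁ + (5/2)T₂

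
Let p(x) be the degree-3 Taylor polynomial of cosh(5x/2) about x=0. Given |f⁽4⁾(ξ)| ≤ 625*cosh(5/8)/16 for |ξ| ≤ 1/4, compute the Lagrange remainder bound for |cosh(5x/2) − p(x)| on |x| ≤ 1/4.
625*cosh(5/8)/98304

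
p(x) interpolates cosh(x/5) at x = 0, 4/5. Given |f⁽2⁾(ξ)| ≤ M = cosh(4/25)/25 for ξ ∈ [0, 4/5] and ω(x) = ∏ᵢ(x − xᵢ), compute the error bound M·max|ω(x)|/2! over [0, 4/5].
2*cosh(4/25)/625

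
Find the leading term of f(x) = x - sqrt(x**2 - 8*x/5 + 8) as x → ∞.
4/5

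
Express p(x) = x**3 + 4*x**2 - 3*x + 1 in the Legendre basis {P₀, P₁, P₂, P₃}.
(7/3)P₀ + (-12/5)P₁ + (8/3)P₂ + (2/5)P₃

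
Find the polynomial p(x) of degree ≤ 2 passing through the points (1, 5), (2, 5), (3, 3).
-x**2 + 3*x + 3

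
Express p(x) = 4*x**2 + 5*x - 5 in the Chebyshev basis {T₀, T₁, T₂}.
(-3)T₀ + (5)T₁ + (2)T₂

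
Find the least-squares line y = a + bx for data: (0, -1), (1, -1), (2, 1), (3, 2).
a = -7/5, b = 11/10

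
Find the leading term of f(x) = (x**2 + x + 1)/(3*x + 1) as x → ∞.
x/3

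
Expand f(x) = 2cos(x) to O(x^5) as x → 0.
2 - x**2 + x**4/12 + O(x**5)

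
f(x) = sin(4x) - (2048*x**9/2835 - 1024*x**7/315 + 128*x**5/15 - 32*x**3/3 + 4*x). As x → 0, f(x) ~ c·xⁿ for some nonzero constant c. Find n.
11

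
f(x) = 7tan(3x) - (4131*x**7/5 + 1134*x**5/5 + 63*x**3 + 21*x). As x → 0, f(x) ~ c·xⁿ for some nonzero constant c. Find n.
9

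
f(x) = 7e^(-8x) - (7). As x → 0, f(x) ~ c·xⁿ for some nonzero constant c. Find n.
1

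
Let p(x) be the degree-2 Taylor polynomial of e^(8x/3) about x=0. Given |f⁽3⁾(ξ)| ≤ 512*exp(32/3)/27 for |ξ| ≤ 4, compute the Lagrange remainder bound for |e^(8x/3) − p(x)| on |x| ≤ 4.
16384*exp(32/3)/81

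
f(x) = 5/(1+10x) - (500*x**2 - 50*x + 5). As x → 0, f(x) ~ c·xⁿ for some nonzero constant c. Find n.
3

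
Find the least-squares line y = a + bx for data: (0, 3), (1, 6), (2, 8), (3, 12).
a = 29/10, b = 29/10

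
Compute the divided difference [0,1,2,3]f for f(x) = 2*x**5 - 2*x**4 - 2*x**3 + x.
36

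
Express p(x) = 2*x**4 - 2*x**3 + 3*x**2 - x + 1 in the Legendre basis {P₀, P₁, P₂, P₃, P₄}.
(12/5)P₀ + (-11/5)P₁ + (22/7)P₂ + (-4/5)P₃ + (16/35)P₄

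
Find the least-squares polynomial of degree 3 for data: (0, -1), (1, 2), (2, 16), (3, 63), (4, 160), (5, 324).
-101/126 + (1349/756)x + (-169/63)x² + (331/108)x³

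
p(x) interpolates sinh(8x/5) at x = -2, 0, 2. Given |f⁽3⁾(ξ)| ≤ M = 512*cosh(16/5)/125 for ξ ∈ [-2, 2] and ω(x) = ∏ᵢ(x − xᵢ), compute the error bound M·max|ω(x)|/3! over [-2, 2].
4096*sqrt(3)*cosh(16/5)/3375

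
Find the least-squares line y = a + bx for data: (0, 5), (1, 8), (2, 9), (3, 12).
a = 26/5, b = 11/5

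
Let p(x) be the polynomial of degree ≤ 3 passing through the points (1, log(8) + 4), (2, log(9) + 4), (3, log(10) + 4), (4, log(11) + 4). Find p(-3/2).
log(8796093022208000000000000000000000000*11**(7/16)*2**(3/8)*3**(1/8)*5**(1/16)/7434753751774828978684709077223679339) + 4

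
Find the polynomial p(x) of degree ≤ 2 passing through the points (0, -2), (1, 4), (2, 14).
2*x**2 + 4*x - 2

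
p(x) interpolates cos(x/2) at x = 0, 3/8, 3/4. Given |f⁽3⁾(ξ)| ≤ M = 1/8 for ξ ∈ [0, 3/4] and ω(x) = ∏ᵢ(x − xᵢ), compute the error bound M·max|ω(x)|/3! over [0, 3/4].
sqrt(3)/4096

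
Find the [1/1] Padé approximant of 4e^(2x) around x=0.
(4*x + 4)/(1 - x)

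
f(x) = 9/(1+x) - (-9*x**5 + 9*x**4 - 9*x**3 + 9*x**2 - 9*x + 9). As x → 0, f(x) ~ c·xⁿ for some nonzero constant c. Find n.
6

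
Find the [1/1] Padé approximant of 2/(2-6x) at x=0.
1/(1 - 3*x)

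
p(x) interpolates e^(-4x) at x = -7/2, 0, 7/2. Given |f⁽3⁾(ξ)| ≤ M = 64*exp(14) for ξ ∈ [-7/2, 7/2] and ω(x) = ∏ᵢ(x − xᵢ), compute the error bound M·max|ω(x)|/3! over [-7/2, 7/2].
2744*sqrt(3)*exp(14)/27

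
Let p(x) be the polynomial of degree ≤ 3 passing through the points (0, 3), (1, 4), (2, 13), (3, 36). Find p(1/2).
23/8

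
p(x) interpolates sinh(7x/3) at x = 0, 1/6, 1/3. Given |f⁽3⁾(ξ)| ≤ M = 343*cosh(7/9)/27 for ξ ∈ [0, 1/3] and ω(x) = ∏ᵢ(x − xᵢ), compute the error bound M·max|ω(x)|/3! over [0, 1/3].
343*sqrt(3)*cosh(7/9)/157464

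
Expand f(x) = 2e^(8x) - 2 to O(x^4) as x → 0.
16*x + 64*x**2 + 512*x**3/3 + O(x**4)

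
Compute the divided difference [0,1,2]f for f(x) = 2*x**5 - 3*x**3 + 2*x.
21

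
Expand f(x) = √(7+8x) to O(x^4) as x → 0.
sqrt(7) + 4*sqrt(7)*x/7 - 8*sqrt(7)*x**2/49 + 32*sqrt(7)*x**3/343 + O(x**4)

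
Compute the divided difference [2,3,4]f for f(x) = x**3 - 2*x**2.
7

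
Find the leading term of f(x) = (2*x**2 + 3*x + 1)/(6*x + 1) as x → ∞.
x/3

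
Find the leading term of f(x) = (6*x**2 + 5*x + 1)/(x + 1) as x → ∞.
6*x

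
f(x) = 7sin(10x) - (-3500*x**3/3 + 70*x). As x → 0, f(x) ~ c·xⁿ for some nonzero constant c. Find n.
5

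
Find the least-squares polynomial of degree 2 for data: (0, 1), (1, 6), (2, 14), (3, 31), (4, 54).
10/7 + (17/70)x + (45/14)x²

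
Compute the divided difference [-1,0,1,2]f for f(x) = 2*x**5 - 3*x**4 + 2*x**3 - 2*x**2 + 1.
6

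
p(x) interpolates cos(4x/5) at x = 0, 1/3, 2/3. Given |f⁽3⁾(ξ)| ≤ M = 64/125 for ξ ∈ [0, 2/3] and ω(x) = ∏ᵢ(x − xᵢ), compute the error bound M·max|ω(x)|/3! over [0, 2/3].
64*sqrt(3)/91125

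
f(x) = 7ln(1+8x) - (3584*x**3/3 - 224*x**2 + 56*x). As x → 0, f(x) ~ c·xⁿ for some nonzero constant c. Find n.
4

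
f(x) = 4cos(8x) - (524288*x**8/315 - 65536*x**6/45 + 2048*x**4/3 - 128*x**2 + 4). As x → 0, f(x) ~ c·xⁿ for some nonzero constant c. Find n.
10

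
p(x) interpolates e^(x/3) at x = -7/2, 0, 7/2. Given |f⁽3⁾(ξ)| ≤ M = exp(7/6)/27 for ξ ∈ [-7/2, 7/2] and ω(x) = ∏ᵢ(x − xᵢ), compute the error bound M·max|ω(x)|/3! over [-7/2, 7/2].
343*sqrt(3)*exp(7/6)/5832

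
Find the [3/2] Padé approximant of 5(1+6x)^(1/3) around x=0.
(56*x**3/3 + 84*x**2 + 42*x + 5)/(8*x**2 + 32*x/5 + 1)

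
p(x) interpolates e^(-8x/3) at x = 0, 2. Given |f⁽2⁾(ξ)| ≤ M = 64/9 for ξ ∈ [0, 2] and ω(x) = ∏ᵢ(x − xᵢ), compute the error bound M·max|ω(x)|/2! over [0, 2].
32/9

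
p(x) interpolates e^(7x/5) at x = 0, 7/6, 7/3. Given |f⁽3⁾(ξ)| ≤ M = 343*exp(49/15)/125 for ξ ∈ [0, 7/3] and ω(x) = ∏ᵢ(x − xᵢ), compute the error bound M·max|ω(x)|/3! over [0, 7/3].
117649*sqrt(3)*exp(49/15)/729000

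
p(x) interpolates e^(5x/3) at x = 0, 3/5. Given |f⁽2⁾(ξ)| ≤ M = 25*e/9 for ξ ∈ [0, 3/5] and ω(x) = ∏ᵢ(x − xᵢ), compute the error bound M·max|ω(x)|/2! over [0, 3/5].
e/8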